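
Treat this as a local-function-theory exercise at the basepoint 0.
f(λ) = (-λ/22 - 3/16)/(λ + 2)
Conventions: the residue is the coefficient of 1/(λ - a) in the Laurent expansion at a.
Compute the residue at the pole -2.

The residue is -17/176.

At the order-1 pole -2 set g(λ) = (λ - (-2))*f(λ) = -λ/22 - 3/16.
Simple pole: residue = g(a) at a = -2, which is -17/176.


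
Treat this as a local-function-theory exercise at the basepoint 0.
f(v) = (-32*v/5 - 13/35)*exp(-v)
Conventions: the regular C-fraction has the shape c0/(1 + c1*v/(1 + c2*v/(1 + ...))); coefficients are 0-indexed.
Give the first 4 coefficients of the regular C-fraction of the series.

Taylor coefficients (expand at 0): a_0 = -13/35, a_1 = -211/35, a_2 = 87/14, a_3 = -659/210.
c0 = a_0 = -13/35. Peel one level at a time: if S = 1 + c*v/S' with S'(0) = 1, then c is the v-coefficient of S and S' = c*v/(S - 1).
S_1 = c0/f = 1 + (-211/13)*v + (94697/338)*v^2 + ...; c1 = -211/13.
S_2 = c1*v/(S_1 - 1) = 1 + (94697/5486)*v + (289577/534252)*v^2 + ...; c2 = 94697/5486.
S_3 = c2*v/(S_2 - 1) = 1 + (-3764501/119886402)*v + ...; c3 = -3764501/119886402.

The regular C-fraction coefficients are [-13/35, -211/13, 94697/5486, -3764501/119886402].


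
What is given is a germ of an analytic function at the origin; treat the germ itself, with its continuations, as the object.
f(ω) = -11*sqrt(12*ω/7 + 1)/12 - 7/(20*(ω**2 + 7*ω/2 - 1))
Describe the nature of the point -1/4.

Denominator factors: ω**2 + 7*ω/2 - 1 = -29/16 at ω = -1/4 — none vanishes.
Branch term sqrt(1 - ω/(-7/12)): argument at -1/4 is 4/7, nonzero, so -1/4 is not its branch point (a point on a principal cut is still regular for the continued germ).
So the germ continues analytically to -1/4.

The point is a regular point.


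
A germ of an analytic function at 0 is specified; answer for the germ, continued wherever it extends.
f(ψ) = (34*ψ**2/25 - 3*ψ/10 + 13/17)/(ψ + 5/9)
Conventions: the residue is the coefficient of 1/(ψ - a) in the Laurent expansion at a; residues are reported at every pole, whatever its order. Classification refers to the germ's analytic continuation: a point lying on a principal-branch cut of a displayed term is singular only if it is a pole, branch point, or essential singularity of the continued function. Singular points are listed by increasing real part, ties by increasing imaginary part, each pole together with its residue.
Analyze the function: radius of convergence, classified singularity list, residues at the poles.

Radius of convergence at 0: 5/9.
At -5/9: a pole of order 1; residue 3721/2754.

Denominator factor (ψ + 5/9): pole of order 1 at -5/9, modulus 5/9.
The radius of convergence is the smallest modulus among the singular points: 5/9.
At the order-1 pole -5/9 set g(ψ) = (ψ - (-5/9))*f(ψ) = 34*ψ**2/25 - 3*ψ/10 + 13/17.
Simple pole: residue = g(a) at a = -5/9, which is 3721/2754.


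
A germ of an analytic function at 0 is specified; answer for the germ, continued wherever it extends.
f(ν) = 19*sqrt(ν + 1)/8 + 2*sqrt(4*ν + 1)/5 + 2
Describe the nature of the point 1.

The point is a regular point.

There is no denominator, hence no pole anywhere.
Branch term sqrt(1 - ν/(-1)): argument at 1 is 2, nonzero, so 1 is not its branch point (a point on a principal cut is still regular for the continued germ).
Branch term sqrt(1 - ν/(-1/4)): argument at 1 is 5, nonzero, so 1 is not its branch point (a point on a principal cut is still regular for the continued germ).
So the germ continues analytically to 1.


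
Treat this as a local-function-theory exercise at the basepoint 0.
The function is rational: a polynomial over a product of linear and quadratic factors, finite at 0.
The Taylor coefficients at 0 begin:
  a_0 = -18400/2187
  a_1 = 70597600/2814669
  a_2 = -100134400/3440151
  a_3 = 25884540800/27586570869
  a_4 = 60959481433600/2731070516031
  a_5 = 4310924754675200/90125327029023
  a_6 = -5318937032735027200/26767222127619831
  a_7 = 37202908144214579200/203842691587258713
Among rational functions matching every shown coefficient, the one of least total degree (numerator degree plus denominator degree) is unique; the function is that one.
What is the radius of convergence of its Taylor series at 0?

No rational of total degree below 5 reproduces all 8 coefficients; solving the [1/4] Pade equations on them gives f(v) = (-7*v/13 - 23/9)/((v + 9/10)**2*(v**2 + 4*v/11 + 3/8)), whose expansion matches every shown term.
Denominator factor (v + 9/10)^2: pole of order 2 at -9/10, modulus 9/10.
Denominator factor (v**2 + 4*v/11 + 3/8): discriminant -331/242, complex-conjugate roots (-2/11) + ((1/44)*sqrt(662))*i and (-2/11) - ((1/44)*sqrt(662))*i; poles of order 1, moduli (1/4)*sqrt(6) and (1/4)*sqrt(6).
The radius of convergence is the smallest modulus among the singular points: (1/4)*sqrt(6).

The radius of convergence is (1/4)*sqrt(6).


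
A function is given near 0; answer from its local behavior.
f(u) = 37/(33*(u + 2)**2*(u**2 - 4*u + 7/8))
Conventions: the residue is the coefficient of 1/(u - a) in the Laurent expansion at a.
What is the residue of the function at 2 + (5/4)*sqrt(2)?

The residue is -9472/350097 + (15096/583495)*sqrt(2).

The factor u**2 - 4*u + 7/8 splits as (u - a)(u - a') with a = 2 + (5/4)*sqrt(2), a' = 2 - (5/4)*sqrt(2). At the order-1 pole a set g(u) = (u - a)*f(u) = [37/(33*(u + 2)**2)] / (u - a').
Simple pole: residue = g(a) at a = 2 + (5/4)*sqrt(2), which is -9472/350097 + (15096/583495)*sqrt(2).


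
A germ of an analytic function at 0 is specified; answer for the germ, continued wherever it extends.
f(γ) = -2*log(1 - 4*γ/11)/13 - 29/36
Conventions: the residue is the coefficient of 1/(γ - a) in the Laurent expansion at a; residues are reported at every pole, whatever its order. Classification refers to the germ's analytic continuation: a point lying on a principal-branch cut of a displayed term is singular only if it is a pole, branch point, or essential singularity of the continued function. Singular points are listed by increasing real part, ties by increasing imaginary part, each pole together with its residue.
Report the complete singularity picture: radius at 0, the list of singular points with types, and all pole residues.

Radius of convergence at 0: 11/4.
At 11/4: a logarithmic branch point.

Branch term (-2/13)*log(1 - γ/(11/4)): its argument vanishes at γ = 11/4, a logarithmic branch point, modulus 11/4.
The radius of convergence is the smallest modulus among the singular points: 11/4.


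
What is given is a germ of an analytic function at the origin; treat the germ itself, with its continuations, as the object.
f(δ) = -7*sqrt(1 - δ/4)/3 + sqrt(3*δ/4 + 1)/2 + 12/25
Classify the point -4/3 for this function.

The point is an algebraic (square-root) branch point.

The term (1/2)*sqrt(1 - δ/(-4/3)) has argument 1 - -4/3/(-4/3) = 0 at -4/3: a square-root (algebraic, two-sheeted) branch point; the remaining terms are analytic or single-valued there.


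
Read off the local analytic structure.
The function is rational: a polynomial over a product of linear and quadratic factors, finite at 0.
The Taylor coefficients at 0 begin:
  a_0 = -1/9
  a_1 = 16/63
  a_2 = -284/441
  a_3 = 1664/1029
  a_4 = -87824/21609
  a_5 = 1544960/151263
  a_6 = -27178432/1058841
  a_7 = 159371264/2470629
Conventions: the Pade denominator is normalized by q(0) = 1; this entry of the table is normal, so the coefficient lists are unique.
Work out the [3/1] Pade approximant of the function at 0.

Taylor coefficients needed (read off): a_0 = -1/9, a_1 = 16/63, a_2 = -284/441, a_3 = 1664/1029, a_4 = -87824/21609.
Write the denominator as Q(ζ) = 1 + q1*ζ. Requiring Q*f - P = O(ζ^5) with deg P <= 3 kills the coefficients of ζ^4..ζ^4 in Q*f:
  ζ^4: a_4 + q1*a_3 = 0, i.e. -87824/21609 + (1664/1029)*q1 = 0.
Solving this linear system: q1 = 5489/2184.
The numerator is Q*f truncated at degree 3: P0 = a_0 = -1/9; P1 = a_1 + q1*a_0 = -71/2808; P2 = a_2 + q1*a_1 = -2/351; P3 = a_3 + q1*a_2 = -1/702.

The Pade approximant has numerator coefficients [-1/9, -71/2808, -2/351, -1/702]; denominator coefficients [1, 5489/2184].


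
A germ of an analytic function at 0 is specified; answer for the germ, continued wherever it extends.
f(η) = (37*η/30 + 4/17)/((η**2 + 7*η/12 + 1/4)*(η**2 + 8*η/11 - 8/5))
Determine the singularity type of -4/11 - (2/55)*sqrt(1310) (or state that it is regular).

The point is a pole of order 1.

The denominator factor η**2 + 8*η/11 - 8/5 vanishes at -4/11 - (2/55)*sqrt(1310) and appears to the power 1; the numerator there equals -598/2805 - (37/825)*sqrt(1310), nonzero, and no other factor vanishes.
Hence a pole whose order is the multiplicity, 1.


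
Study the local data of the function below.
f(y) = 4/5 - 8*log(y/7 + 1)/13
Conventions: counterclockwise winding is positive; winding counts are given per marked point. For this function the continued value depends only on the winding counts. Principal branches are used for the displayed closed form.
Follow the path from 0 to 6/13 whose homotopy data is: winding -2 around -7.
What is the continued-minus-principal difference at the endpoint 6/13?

The rational part is single-valued and drops out of the difference; each branch term changes only by its own monodromy.
(-8/13)*log(1 - y/(-7)): each positive loop around -7 adds 2*pi*i to the log, so winding -2 contributes (-8/13)*(-2)*2*pi*i = (32/13)*pi*i.
Summing the contributions at y = 6/13 gives (32/13)*pi*i.

Continued minus principal equals (32/13)*pi*i.


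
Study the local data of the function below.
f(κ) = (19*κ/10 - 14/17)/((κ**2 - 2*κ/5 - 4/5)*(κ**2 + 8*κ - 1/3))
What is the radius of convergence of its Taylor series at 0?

The radius of convergence is -4 + (7/3)*sqrt(3).

Denominator factor (κ**2 - 2*κ/5 - 4/5): discriminant 84/25, real irrational roots 1/5 + (1/5)*sqrt(21) and 1/5 - (1/5)*sqrt(21); poles of order 1, moduli 1/5 + (1/5)*sqrt(21) and -1/5 + (1/5)*sqrt(21).
Denominator factor (κ**2 + 8*κ - 1/3): discriminant 196/3, real irrational roots -4 + (7/3)*sqrt(3) and -4 - (7/3)*sqrt(3); poles of order 1, moduli -4 + (7/3)*sqrt(3) and 4 + (7/3)*sqrt(3).
The radius of convergence is the smallest modulus among the singular points: -4 + (7/3)*sqrt(3).


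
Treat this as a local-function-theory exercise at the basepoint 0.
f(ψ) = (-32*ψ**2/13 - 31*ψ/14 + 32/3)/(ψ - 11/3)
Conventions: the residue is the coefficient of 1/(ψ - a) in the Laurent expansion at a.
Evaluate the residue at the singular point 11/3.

The residue is -50035/1638.

At the order-1 pole 11/3 set g(ψ) = (ψ - (11/3))*f(ψ) = -32*ψ**2/13 - 31*ψ/14 + 32/3.
Simple pole: residue = g(a) at a = 11/3, which is -50035/1638.


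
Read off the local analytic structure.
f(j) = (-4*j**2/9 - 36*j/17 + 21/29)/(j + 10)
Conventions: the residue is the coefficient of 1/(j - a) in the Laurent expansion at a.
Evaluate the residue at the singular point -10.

The residue is -100027/4437.

At the order-1 pole -10 set g(j) = (j - (-10))*f(j) = -4*j**2/9 - 36*j/17 + 21/29.
Simple pole: residue = g(a) at a = -10, which is -100027/4437.


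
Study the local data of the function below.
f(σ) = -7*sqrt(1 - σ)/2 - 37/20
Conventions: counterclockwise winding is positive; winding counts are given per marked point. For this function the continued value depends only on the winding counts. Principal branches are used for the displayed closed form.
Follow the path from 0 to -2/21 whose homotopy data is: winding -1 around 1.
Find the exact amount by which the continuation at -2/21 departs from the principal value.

Continued minus principal equals (1/3)*sqrt(483).

The rational part is single-valued and drops out of the difference; each branch term changes only by its own monodromy.
(-7/2)*sqrt(1 - σ/(1)): winding -1 is odd, the square root flips sign, contributing -2*(-7/2)*sqrt(1 - (-2/21)/(1)) = -2*(-7/2)*sqrt(23/21) = (1/3)*sqrt(483).
Summing the contributions at σ = -2/21 gives (1/3)*sqrt(483).


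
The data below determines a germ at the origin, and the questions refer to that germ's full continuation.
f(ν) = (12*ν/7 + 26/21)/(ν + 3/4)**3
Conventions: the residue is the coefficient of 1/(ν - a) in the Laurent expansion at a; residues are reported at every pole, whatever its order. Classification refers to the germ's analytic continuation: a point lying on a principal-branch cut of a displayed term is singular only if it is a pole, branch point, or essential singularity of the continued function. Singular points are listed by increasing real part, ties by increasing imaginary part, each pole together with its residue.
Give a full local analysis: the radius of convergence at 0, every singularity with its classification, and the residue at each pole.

Denominator factor (ν + 3/4)^3: pole of order 3 at -3/4, modulus 3/4.
The radius of convergence is the smallest modulus among the singular points: 3/4.
At the order-3 pole -3/4 set g(ν) = (ν - (-3/4))^3*f(ν) = 12*ν/7 + 26/21.
Order-3 pole: residue = g''(a)/2; g''(-3/4) = 0, so the residue is 0.

Radius of convergence at 0: 3/4.
At -3/4: a pole of order 3; residue 0.


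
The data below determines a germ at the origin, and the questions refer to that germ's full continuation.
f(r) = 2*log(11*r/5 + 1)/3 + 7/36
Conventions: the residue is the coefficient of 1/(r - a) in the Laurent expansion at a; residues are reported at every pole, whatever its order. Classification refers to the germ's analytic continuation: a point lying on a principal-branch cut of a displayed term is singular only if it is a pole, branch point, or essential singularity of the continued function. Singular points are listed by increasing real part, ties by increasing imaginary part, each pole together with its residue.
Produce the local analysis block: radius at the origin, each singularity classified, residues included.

Branch term (2/3)*log(1 - r/(-5/11)): its argument vanishes at r = -5/11, a logarithmic branch point, modulus 5/11.
The radius of convergence is the smallest modulus among the singular points: 5/11.

Radius of convergence at 0: 5/11.
At -5/11: a logarithmic branch point.


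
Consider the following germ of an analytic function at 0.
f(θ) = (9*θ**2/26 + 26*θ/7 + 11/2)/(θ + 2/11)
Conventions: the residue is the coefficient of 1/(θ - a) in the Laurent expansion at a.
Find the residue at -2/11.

The residue is 106501/22022.

At the order-1 pole -2/11 set g(θ) = (θ - (-2/11))*f(θ) = 9*θ**2/26 + 26*θ/7 + 11/2.
Simple pole: residue = g(a) at a = -2/11, which is 106501/22022.


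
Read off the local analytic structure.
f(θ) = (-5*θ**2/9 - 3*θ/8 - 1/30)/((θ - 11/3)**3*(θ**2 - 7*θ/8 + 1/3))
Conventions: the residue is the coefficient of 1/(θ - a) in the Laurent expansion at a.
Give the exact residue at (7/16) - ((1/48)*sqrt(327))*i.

The factor θ**2 - 7*θ/8 + 1/3 splits as (θ - a)(θ - a') with a = (7/16) - ((1/48)*sqrt(327))*i, a' = (7/16) + ((1/48)*sqrt(327))*i. At the order-1 pole a set g(θ) = (θ - a)*f(θ) = [(-5*θ**2/9 - 3*θ/8 - 1/30)/(θ - 11/3)**3] / (θ - a').
Simple pole: residue = g(a) at a = (7/16) - ((1/48)*sqrt(327))*i, which is (32486178/2203555405) + ((10323434/48037507829)*sqrt(327))*i.

The residue is (32486178/2203555405) + ((10323434/48037507829)*sqrt(327))*i.


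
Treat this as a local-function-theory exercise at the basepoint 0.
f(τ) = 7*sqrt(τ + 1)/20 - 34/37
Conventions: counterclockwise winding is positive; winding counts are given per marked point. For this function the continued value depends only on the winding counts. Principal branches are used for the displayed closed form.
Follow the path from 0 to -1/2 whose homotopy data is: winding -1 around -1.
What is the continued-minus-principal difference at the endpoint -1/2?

Continued minus principal equals -(7/20)*sqrt(2).

The rational part is single-valued and drops out of the difference; each branch term changes only by its own monodromy.
(7/20)*sqrt(1 - τ/(-1)): winding -1 is odd, the square root flips sign, contributing -2*(7/20)*sqrt(1 - (-1/2)/(-1)) = -2*(7/20)*sqrt(1/2) = -(7/20)*sqrt(2).
Summing the contributions at τ = -1/2 gives -(7/20)*sqrt(2).


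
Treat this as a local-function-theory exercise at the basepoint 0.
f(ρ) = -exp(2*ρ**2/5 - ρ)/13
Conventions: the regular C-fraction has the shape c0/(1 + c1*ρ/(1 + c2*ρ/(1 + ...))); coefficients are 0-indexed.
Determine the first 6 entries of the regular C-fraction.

Taylor coefficients (expand at 0): a_0 = -1/13, a_1 = 1/13, a_2 = -9/130, a_3 = 17/390, a_4 = -193/7800, a_5 = 31/2600.
c0 = a_0 = -1/13. Peel one level at a time: if S = 1 + c*ρ/S' with S'(0) = 1, then c is the ρ-coefficient of S and S' = c*ρ/(S - 1).
S_1 = c0/f = 1 + (1)*ρ + (1/10)*ρ^2 + ...; c1 = 1.
S_2 = c1*ρ/(S_1 - 1) = 1 + (-1/10)*ρ + (73/300)*ρ^2 + ...; c2 = -1/10.
S_3 = c2*ρ/(S_2 - 1) = 1 + (73/30)*ρ + (1121/180)*ρ^2 + ...; c3 = 73/30.
S_4 = c3*ρ/(S_3 - 1) = 1 + (-1121/438)*ρ + (-5347/63948)*ρ^2 + ...; c4 = -1121/438.
S_5 = c4*ρ/(S_4 - 1) = 1 + (-5347/163666)*ρ + ...; c5 = -5347/163666.

The regular C-fraction coefficients are [-1/13, 1, -1/10, 73/30, -1121/438, -5347/163666].


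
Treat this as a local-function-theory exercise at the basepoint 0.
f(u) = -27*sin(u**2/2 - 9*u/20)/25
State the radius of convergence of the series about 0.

The factor -sin(u**2/2 - 9*u/20) is entire and contributes no finite singular point.
The polynomial part has no poles.
No finite singular points: the Taylor series at 0 converges everywhere.

The radius of convergence is infinite.


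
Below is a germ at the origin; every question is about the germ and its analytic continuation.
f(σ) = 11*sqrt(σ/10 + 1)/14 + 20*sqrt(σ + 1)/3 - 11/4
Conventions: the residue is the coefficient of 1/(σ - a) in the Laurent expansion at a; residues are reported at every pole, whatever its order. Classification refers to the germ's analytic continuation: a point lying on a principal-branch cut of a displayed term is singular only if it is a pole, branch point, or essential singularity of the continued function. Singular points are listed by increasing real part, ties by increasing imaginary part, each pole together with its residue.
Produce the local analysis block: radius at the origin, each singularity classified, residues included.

Radius of convergence at 0: 1.
At -10: an algebraic (square-root) branch point.
At -1: an algebraic (square-root) branch point.

Branch term (11/14)*sqrt(1 - σ/(-10)): its argument vanishes at σ = -10, a square-root branch point, modulus 10.
Branch term (20/3)*sqrt(1 - σ/(-1)): its argument vanishes at σ = -1, a square-root branch point, modulus 1.
The radius of convergence is the smallest modulus among the singular points: 1.
List the singular points by increasing real part (a conjugate pair: the negative imaginary part first).


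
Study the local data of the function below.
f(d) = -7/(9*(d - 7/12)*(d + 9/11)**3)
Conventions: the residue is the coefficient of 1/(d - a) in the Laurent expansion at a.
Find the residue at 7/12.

The residue is -1788864/6331625.

At the order-1 pole 7/12 set g(d) = (d - (7/12))*f(d) = -7/(9*(d + 9/11)**3).
Simple pole: residue = g(a) at a = 7/12, which is -1788864/6331625.


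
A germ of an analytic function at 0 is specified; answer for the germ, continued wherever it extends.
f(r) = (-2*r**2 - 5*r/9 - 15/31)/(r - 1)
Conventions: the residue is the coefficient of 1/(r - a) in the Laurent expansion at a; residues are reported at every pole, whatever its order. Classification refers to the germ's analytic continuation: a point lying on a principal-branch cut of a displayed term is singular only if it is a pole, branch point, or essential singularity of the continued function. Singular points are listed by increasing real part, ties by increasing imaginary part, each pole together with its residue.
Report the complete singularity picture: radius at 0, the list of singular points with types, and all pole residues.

Radius of convergence at 0: 1.
At 1: a pole of order 1; residue -848/279.

Denominator factor (r - 1): pole of order 1 at 1, modulus 1.
The radius of convergence is the smallest modulus among the singular points: 1.
At the order-1 pole 1 set g(r) = (r - (1))*f(r) = -2*r**2 - 5*r/9 - 15/31.
Simple pole: residue = g(a) at a = 1, which is -848/279.


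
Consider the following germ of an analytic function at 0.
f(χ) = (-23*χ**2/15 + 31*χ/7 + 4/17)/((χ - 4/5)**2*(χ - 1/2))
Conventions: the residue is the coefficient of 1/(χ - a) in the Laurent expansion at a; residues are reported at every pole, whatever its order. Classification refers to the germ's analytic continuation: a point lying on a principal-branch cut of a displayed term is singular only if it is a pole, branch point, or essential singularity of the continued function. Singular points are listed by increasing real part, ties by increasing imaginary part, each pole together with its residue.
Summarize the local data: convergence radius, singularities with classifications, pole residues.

Denominator factor (χ - 1/2): pole of order 1 at 1/2, modulus 1/2.
Denominator factor (χ - 4/5)^2: pole of order 2 at 4/5, modulus 4/5.
The radius of convergence is the smallest modulus among the singular points: 1/2.
At the order-1 pole 1/2 set g(χ) = (χ - (1/2))*f(χ) = (-23*χ**2/15 + 31*χ/7 + 4/17)/(χ - 4/5)**2.
Simple pole: residue = g(a) at a = 1/2, which is 73765/3213.
At the order-2 pole 4/5 set g(χ) = (χ - (4/5))^2*f(χ) = (-23*χ**2/15 + 31*χ/7 + 4/17)/(χ - 1/2).
Order-2 pole: residue = g'(a); g'(4/5) = -393458/16065, so the residue is -393458/16065.
List the singular points by increasing real part (a conjugate pair: the negative imaginary part first).

Radius of convergence at 0: 1/2.
At 1/2: a pole of order 1; residue 73765/3213.
At 4/5: a pole of order 2; residue -393458/16065.


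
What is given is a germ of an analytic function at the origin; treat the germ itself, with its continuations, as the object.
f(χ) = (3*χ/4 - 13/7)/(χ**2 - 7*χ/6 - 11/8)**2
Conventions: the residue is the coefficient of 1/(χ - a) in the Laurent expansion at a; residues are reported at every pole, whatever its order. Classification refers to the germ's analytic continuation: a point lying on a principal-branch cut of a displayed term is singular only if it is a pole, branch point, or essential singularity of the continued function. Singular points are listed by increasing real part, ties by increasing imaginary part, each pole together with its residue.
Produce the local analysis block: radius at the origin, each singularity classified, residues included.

Radius of convergence at 0: -7/12 + (1/12)*sqrt(247).
At 7/12 - (1/12)*sqrt(247): a pole of order 2; residue -(4293/427063)*sqrt(247).
At 7/12 + (1/12)*sqrt(247): a pole of order 2; residue (4293/427063)*sqrt(247).


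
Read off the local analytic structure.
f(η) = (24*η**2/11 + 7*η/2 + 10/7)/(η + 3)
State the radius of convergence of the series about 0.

Denominator factor (η + 3): pole of order 1 at -3, modulus 3.
The radius of convergence is the smallest modulus among the singular points: 3.

The radius of convergence is 3.


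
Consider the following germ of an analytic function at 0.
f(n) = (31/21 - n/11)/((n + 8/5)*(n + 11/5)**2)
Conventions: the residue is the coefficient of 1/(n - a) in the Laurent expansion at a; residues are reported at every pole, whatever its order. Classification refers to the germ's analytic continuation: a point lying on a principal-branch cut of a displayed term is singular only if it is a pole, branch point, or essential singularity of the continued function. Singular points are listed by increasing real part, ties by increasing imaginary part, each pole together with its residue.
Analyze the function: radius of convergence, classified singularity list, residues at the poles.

Denominator factor (n + 8/5): pole of order 1 at -8/5, modulus 8/5.
Denominator factor (n + 11/5)^2: pole of order 2 at -11/5, modulus 11/5.
The radius of convergence is the smallest modulus among the singular points: 8/5.
At the order-2 pole -11/5 set g(n) = (n - (-11/5))^2*f(n) = (31/21 - n/11)/(n + 8/5).
Order-2 pole: residue = g'(a); g'(-11/5) = -9365/2079, so the residue is -9365/2079.
At the order-1 pole -8/5 set g(n) = (n - (-8/5))*f(n) = (31/21 - n/11)/(n + 11/5)**2.
Simple pole: residue = g(a) at a = -8/5, which is 9365/2079.
List the singular points by increasing real part (a conjugate pair: the negative imaginary part first).

Radius of convergence at 0: 8/5.
At -11/5: a pole of order 2; residue -9365/2079.
At -8/5: a pole of order 1; residue 9365/2079.


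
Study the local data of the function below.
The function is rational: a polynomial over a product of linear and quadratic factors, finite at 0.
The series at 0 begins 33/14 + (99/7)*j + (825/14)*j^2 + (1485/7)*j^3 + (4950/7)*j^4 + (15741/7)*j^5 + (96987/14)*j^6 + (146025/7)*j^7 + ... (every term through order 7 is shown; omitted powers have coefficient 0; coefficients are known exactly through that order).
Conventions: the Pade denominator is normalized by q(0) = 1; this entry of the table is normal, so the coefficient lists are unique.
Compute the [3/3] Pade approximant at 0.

The Pade approximant has numerator coefficients [33/14, 55/84, 11/70, 11/420]; denominator coefficients [1, -103/18, 47/5, -10/3].

Taylor coefficients needed (read off): a_0 = 33/14, a_1 = 99/7, a_2 = 825/14, a_3 = 1485/7, a_4 = 4950/7, a_5 = 15741/7, a_6 = 96987/14.
Write the denominator as Q(j) = 1 + q1*j + q2*j^2 + q3*j^3. Requiring Q*f - P = O(j^7) with deg P <= 3 kills the coefficients of j^4..j^6 in Q*f:
  j^4: a_4 + q1*a_3 + q2*a_2 + q3*a_1 = 0, i.e. 4950/7 + (1485/7)*q1 + (825/14)*q2 + (99/7)*q3 = 0.
  j^5: a_5 + q1*a_4 + q2*a_3 + q3*a_2 = 0, i.e. 15741/7 + (4950/7)*q1 + (1485/7)*q2 + (825/14)*q3 = 0.
  j^6: a_6 + q1*a_5 + q2*a_4 + q3*a_3 = 0, i.e. 96987/14 + (15741/7)*q1 + (4950/7)*q2 + (1485/7)*q3 = 0.
Solving this linear system: q1 = -103/18, q2 = 47/5, q3 = -10/3.
The numerator is Q*f truncated at degree 3: P0 = a_0 = 33/14; P1 = a_1 + q1*a_0 = 55/84; P2 = a_2 + q1*a_1 + q2*a_0 = 11/70; P3 = a_3 + q1*a_2 + q2*a_1 + q3*a_0 = 11/420.


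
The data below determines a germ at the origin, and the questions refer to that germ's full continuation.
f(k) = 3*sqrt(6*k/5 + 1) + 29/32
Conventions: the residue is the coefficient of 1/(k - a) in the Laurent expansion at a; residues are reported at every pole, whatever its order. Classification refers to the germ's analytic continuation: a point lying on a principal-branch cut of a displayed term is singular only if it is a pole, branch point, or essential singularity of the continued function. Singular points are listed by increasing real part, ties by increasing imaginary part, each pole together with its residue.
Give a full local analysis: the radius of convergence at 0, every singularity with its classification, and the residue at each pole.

Branch term (3)*sqrt(1 - k/(-5/6)): its argument vanishes at k = -5/6, a square-root branch point, modulus 5/6.
The radius of convergence is the smallest modulus among the singular points: 5/6.

Radius of convergence at 0: 5/6.
At -5/6: an algebraic (square-root) branch point.


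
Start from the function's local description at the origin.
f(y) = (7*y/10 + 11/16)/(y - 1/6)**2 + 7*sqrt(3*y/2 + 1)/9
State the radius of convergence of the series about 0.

The radius of convergence is 1/6.

Denominator factor (y - 1/6)^2: pole of order 2 at 1/6, modulus 1/6.
Branch term (7/9)*sqrt(1 - y/(-2/3)): its argument vanishes at y = -2/3, a square-root branch point, modulus 2/3.
The radius of convergence is the smallest modulus among the singular points: 1/6.


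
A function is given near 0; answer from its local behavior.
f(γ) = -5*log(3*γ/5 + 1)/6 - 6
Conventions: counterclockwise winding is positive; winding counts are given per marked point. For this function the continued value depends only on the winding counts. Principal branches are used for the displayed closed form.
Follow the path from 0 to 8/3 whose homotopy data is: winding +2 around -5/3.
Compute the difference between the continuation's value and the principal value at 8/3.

Continued minus principal equals -(10/3)*pi*i.

The rational part is single-valued and drops out of the difference; each branch term changes only by its own monodromy.
(-5/6)*log(1 - γ/(-5/3)): each positive loop around -5/3 adds 2*pi*i to the log, so winding +2 contributes (-5/6)*(2)*2*pi*i = -(10/3)*pi*i.
Summing the contributions at γ = 8/3 gives -(10/3)*pi*i.


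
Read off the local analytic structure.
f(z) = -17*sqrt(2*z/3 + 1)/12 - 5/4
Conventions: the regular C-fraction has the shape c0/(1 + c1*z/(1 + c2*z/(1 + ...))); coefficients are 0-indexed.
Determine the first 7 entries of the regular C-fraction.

The regular C-fraction coefficients are [-8/3, -17/96, 11/32, 8/99, 25/99, 11/100, 67/300].

Taylor coefficients (expand at 0): a_0 = -8/3, a_1 = -17/36, a_2 = 17/216, a_3 = -17/648, a_4 = 85/7776, a_5 = -119/23328, a_6 = 119/46656.
c0 = a_0 = -8/3. Peel one level at a time: if S = 1 + c*z/S' with S'(0) = 1, then c is the z-coefficient of S and S' = c*z/(S - 1).
S_1 = c0/f = 1 + (-17/96)*z + (187/3072)*z^2 + ...; c1 = -17/96.
S_2 = c1*z/(S_1 - 1) = 1 + (11/32)*z + (-1/36)*z^2 + ...; c2 = 11/32.
S_3 = c2*z/(S_2 - 1) = 1 + (8/99)*z + (-200/9801)*z^2 + ...; c3 = 8/99.
S_4 = c3*z/(S_3 - 1) = 1 + (25/99)*z + (-1/36)*z^2 + ...; c4 = 25/99.
S_5 = c4*z/(S_4 - 1) = 1 + (11/100)*z + (-737/30000)*z^2 + ...; c5 = 11/100.
S_6 = c5*z/(S_5 - 1) = 1 + (67/300)*z + ...; c6 = 67/300.


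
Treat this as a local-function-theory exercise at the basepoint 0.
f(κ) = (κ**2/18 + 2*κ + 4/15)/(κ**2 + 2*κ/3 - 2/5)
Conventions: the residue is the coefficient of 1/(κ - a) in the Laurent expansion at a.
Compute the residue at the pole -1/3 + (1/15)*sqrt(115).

The factor κ**2 + 2*κ/3 - 2/5 splits as (κ - a)(κ - a') with a = -1/3 + (1/15)*sqrt(115), a' = -1/3 - (1/15)*sqrt(115). At the order-1 pole a set g(κ) = (κ - a)*f(κ) = [κ**2/18 + 2*κ + 4/15] / (κ - a').
Simple pole: residue = g(a) at a = -1/3 + (1/15)*sqrt(115), which is 53/54 - (74/3105)*sqrt(115).

The residue is 53/54 - (74/3105)*sqrt(115).


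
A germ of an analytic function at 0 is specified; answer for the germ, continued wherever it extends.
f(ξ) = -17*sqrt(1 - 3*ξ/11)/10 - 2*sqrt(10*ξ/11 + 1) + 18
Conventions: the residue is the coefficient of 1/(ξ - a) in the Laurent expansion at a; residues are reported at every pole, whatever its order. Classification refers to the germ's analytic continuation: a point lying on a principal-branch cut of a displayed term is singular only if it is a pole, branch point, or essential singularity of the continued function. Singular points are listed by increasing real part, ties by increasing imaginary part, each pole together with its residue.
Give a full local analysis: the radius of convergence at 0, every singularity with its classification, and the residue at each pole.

Branch term (-17/10)*sqrt(1 - ξ/(11/3)): its argument vanishes at ξ = 11/3, a square-root branch point, modulus 11/3.
Branch term (-2)*sqrt(1 - ξ/(-11/10)): its argument vanishes at ξ = -11/10, a square-root branch point, modulus 11/10.
The radius of convergence is the smallest modulus among the singular points: 11/10.
List the singular points by increasing real part (a conjugate pair: the negative imaginary part first).

Radius of convergence at 0: 11/10.
At -11/10: an algebraic (square-root) branch point.
At 11/3: an algebraic (square-root) branch point.


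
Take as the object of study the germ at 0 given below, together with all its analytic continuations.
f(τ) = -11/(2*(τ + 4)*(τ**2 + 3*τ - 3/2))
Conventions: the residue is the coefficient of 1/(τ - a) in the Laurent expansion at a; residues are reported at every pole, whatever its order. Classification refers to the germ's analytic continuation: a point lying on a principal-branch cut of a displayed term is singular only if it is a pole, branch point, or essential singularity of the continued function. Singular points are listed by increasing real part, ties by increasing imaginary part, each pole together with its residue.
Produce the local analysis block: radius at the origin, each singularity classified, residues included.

Denominator factor (τ**2 + 3*τ - 3/2): discriminant 15, real irrational roots -3/2 + (1/2)*sqrt(15) and -3/2 - (1/2)*sqrt(15); poles of order 1, moduli -3/2 + (1/2)*sqrt(15) and 3/2 + (1/2)*sqrt(15).
Denominator factor (τ + 4): pole of order 1 at -4, modulus 4.
The radius of convergence is the smallest modulus among the singular points: -3/2 + (1/2)*sqrt(15).
At the order-1 pole -4 set g(τ) = (τ - (-4))*f(τ) = -11/(2*(τ**2 + 3*τ - 3/2)).
Simple pole: residue = g(a) at a = -4, which is -11/5.
The factor τ**2 + 3*τ - 3/2 splits as (τ - a)(τ - a') with a = -3/2 - (1/2)*sqrt(15), a' = -3/2 + (1/2)*sqrt(15). At the order-1 pole a set g(τ) = (τ - a)*f(τ) = [-11/(2*(τ + 4))] / (τ - a').
Simple pole: residue = g(a) at a = -3/2 - (1/2)*sqrt(15), which is 11/10 + (11/30)*sqrt(15).
The factor τ**2 + 3*τ - 3/2 splits as (τ - a)(τ - a') with a = -3/2 + (1/2)*sqrt(15), a' = -3/2 - (1/2)*sqrt(15). At the order-1 pole a set g(τ) = (τ - a)*f(τ) = [-11/(2*(τ + 4))] / (τ - a').
Simple pole: residue = g(a) at a = -3/2 + (1/2)*sqrt(15), which is 11/10 - (11/30)*sqrt(15).
List the singular points by increasing real part (a conjugate pair: the negative imaginary part first).

Radius of convergence at 0: -3/2 + (1/2)*sqrt(15).
At -4: a pole of order 1; residue -11/5.
At -3/2 - (1/2)*sqrt(15): a pole of order 1; residue 11/10 + (11/30)*sqrt(15).
At -3/2 + (1/2)*sqrt(15): a pole of order 1; residue 11/10 - (11/30)*sqrt(15).


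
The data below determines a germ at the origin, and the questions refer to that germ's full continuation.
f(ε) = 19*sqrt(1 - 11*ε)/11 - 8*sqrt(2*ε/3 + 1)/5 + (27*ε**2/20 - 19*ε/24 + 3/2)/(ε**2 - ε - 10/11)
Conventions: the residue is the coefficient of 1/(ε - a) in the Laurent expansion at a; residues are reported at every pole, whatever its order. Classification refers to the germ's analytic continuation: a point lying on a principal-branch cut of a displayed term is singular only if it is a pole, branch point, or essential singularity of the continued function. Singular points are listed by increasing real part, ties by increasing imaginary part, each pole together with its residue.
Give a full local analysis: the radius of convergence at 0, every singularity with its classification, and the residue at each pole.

Radius of convergence at 0: 1/11.
At -3/2: an algebraic (square-root) branch point.
At 1/2 - (1/22)*sqrt(561): a pole of order 1; residue 67/240 - (7937/134640)*sqrt(561).
At 1/11: an algebraic (square-root) branch point.
At 1/2 + (1/22)*sqrt(561): a pole of order 1; residue 67/240 + (7937/134640)*sqrt(561).

Denominator factor (ε**2 - ε - 10/11): discriminant 51/11, real irrational roots 1/2 + (1/22)*sqrt(561) and 1/2 - (1/22)*sqrt(561); poles of order 1, moduli 1/2 + (1/22)*sqrt(561) and -1/2 + (1/22)*sqrt(561).
Branch term (-8/5)*sqrt(1 - ε/(-3/2)): its argument vanishes at ε = -3/2, a square-root branch point, modulus 3/2.
Branch term (19/11)*sqrt(1 - ε/(1/11)): its argument vanishes at ε = 1/11, a square-root branch point, modulus 1/11.
The radius of convergence is the smallest modulus among the singular points: 1/11.
The branch terms are analytic at 1/2 - (1/22)*sqrt(561) and contribute nothing to the residue; only the rational part matters.
The factor ε**2 - ε - 10/11 splits as (ε - a)(ε - a') with a = 1/2 - (1/22)*sqrt(561), a' = 1/2 + (1/22)*sqrt(561). At the order-1 pole a set g(ε) = (ε - a)*(rational part) = [27*ε**2/20 - 19*ε/24 + 3/2] / (ε - a').
Simple pole: residue = g(a) at a = 1/2 - (1/22)*sqrt(561), which is 67/240 - (7937/134640)*sqrt(561).
The branch terms are analytic at 1/2 + (1/22)*sqrt(561) and contribute nothing to the residue; only the rational part matters.
The factor ε**2 - ε - 10/11 splits as (ε - a)(ε - a') with a = 1/2 + (1/22)*sqrt(561), a' = 1/2 - (1/22)*sqrt(561). At the order-1 pole a set g(ε) = (ε - a)*(rational part) = [27*ε**2/20 - 19*ε/24 + 3/2] / (ε - a').
Simple pole: residue = g(a) at a = 1/2 + (1/22)*sqrt(561), which is 67/240 + (7937/134640)*sqrt(561).
List the singular points by increasing real part (a conjugate pair: the negative imaginary part first).


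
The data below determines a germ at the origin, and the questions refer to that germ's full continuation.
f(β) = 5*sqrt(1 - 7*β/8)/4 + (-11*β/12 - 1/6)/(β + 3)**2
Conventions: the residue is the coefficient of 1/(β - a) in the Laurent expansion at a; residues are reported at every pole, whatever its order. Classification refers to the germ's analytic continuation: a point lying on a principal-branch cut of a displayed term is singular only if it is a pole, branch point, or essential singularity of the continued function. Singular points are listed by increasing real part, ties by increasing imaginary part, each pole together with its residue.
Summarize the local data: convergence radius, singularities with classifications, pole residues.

Radius of convergence at 0: 8/7.
At -3: a pole of order 2; residue -11/12.
At 8/7: an algebraic (square-root) branch point.

Denominator factor (β + 3)^2: pole of order 2 at -3, modulus 3.
Branch term (5/4)*sqrt(1 - β/(8/7)): its argument vanishes at β = 8/7, a square-root branch point, modulus 8/7.
The radius of convergence is the smallest modulus among the singular points: 8/7.
The branch term is analytic at -3 and contributes nothing to the residue; only the rational part matters.
At the order-2 pole -3 set g(β) = (β - (-3))^2*(rational part) = -11*β/12 - 1/6.
Order-2 pole: residue = g'(a); g'(-3) = -11/12, so the residue is -11/12.
List the singular points by increasing real part (a conjugate pair: the negative imaginary part first).


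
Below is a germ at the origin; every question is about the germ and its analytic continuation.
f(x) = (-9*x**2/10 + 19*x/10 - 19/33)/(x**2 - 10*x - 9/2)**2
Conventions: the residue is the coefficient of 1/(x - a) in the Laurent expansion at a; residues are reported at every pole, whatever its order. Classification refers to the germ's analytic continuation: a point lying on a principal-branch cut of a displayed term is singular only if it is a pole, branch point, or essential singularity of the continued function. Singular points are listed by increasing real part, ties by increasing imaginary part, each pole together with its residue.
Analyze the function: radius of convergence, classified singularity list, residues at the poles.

Radius of convergence at 0: -5 + (1/2)*sqrt(118).
At 5 - (1/2)*sqrt(118): a pole of order 2; residue (8563/4594920)*sqrt(118).
At 5 + (1/2)*sqrt(118): a pole of order 2; residue -(8563/4594920)*sqrt(118).

Denominator factor (x**2 - 10*x - 9/2)^2: discriminant 118, real irrational roots 5 + (1/2)*sqrt(118) and 5 - (1/2)*sqrt(118); poles of order 2, moduli 5 + (1/2)*sqrt(118) and -5 + (1/2)*sqrt(118).
The radius of convergence is the smallest modulus among the singular points: -5 + (1/2)*sqrt(118).
The factor x**2 - 10*x - 9/2 splits as (x - a)(x - a') with a = 5 - (1/2)*sqrt(118), a' = 5 + (1/2)*sqrt(118). At the order-2 pole a set g(x) = (x - a)^2*f(x) = [-9*x**2/10 + 19*x/10 - 19/33] / (x - a')^2.
Order-2 pole: residue = g'(a); g'(5 - (1/2)*sqrt(118)) = (8563/4594920)*sqrt(118), so the residue is (8563/4594920)*sqrt(118).
The factor x**2 - 10*x - 9/2 splits as (x - a)(x - a') with a = 5 + (1/2)*sqrt(118), a' = 5 - (1/2)*sqrt(118). At the order-2 pole a set g(x) = (x - a)^2*f(x) = [-9*x**2/10 + 19*x/10 - 19/33] / (x - a')^2.
Order-2 pole: residue = g'(a); g'(5 + (1/2)*sqrt(118)) = -(8563/4594920)*sqrt(118), so the residue is -(8563/4594920)*sqrt(118).
List the singular points by increasing real part (a conjugate pair: the negative imaginary part first).


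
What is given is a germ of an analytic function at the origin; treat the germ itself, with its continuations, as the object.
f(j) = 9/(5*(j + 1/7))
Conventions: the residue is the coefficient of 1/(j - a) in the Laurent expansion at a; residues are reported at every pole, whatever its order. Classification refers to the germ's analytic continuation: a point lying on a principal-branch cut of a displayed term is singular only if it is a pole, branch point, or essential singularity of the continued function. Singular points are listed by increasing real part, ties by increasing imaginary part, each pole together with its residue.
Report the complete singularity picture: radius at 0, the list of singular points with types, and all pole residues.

Denominator factor (j + 1/7): pole of order 1 at -1/7, modulus 1/7.
The radius of convergence is the smallest modulus among the singular points: 1/7.
At the order-1 pole -1/7 set g(j) = (j - (-1/7))*f(j) = 9/5.
Simple pole: residue = g(a) at a = -1/7, which is 9/5.

Radius of convergence at 0: 1/7.
At -1/7: a pole of order 1; residue 9/5.
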